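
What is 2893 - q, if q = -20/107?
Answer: 309571/107 ≈ 2893.2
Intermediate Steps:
q = -20/107 (q = (1/107)*(-20) = -20/107 ≈ -0.18692)
2893 - q = 2893 - 1*(-20/107) = 2893 + 20/107 = 309571/107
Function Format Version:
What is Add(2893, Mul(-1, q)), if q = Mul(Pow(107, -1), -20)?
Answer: Rational(309571, 107) ≈ 2893.2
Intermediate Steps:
q = Rational(-20, 107) (q = Mul(Rational(1, 107), -20) = Rational(-20, 107) ≈ -0.18692)
Add(2893, Mul(-1, q)) = Add(2893, Mul(-1, Rational(-20, 107))) = Add(2893, Rational(20, 107)) = Rational(309571, 107)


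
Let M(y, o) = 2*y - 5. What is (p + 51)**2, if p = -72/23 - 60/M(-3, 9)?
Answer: 182007081/64009 ≈ 2843.5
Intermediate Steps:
M(y, o) = -5 + 2*y
p = 588/253 (p = -72/23 - 60/(-5 + 2*(-3)) = -72*1/23 - 60/(-5 - 6) = -72/23 - 60/(-11) = -72/23 - 60*(-1/11) = -72/23 + 60/11 = 588/253 ≈ 2.3241)
(p + 51)**2 = (588/253 + 51)**2 = (13491/253)**2 = 182007081/64009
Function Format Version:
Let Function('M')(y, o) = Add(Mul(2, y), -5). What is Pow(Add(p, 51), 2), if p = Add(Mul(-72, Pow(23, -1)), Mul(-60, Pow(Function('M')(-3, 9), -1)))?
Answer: Rational(182007081, 64009) ≈ 2843.5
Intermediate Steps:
Function('M')(y, o) = Add(-5, Mul(2, y))
p = Rational(588, 253) (p = Add(Mul(-72, Pow(23, -1)), Mul(-60, Pow(Add(-5, Mul(2, -3)), -1))) = Add(Mul(-72, Rational(1, 23)), Mul(-60, Pow(Add(-5, -6), -1))) = Add(Rational(-72, 23), Mul(-60, Pow(-11, -1))) = Add(Rational(-72, 23), Mul(-60, Rational(-1, 11))) = Add(Rational(-72, 23), Rational(60, 11)) = Rational(588, 253) ≈ 2.3241)
Pow(Add(p, 51), 2) = Pow(Add(Rational(588, 253), 51), 2) = Pow(Rational(13491, 253), 2) = Rational(182007081, 64009)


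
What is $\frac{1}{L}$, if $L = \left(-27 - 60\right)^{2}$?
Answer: $\frac{1}{7569} \approx 0.00013212$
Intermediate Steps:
$L = 7569$ ($L = \left(-87\right)^{2} = 7569$)
$\frac{1}{L} = \frac{1}{7569}$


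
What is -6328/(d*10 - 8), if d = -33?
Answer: 3164/169 ≈ 18.722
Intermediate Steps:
-6328/(d*10 - 8) = -6328/(-33*10 - 8) = -6328/(-330 - 8) = -6328/(-338) = -6328*(-1/338) = 3164/169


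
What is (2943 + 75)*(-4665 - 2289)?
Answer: -20987172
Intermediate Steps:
(2943 + 75)*(-4665 - 2289) = 3018*(-6954) = -20987172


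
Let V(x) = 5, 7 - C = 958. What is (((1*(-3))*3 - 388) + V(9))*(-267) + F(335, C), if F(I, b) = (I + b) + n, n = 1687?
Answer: 105735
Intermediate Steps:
C = -951 (C = 7 - 1*958 = 7 - 958 = -951)
F(I, b) = 1687 + I + b (F(I, b) = (I + b) + 1687 = 1687 + I + b)
(((1*(-3))*3 - 388) + V(9))*(-267) + F(335, C) = (((1*(-3))*3 - 388) + 5)*(-267) + (1687 + 335 - 951) = ((-3*3 - 388) + 5)*(-267) + 1071 = ((-9 - 388) + 5)*(-267) + 1071 = (-397 + 5)*(-267) + 1071 = -392*(-267) + 1071 = 104664 + 1071 = 105735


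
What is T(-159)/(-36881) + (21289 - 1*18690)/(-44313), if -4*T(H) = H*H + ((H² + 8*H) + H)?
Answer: 1793727127/6537231012 ≈ 0.27439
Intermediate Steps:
T(H) = -9*H/4 - H²/2 (T(H) = -(H*H + ((H² + 8*H) + H))/4 = -(H² + (H² + 9*H))/4 = -(2*H² + 9*H)/4 = -9*H/4 - H²/2)
T(-159)/(-36881) + (21289 - 1*18690)/(-44313) = -¼*(-159)*(9 + 2*(-159))/(-36881) + (21289 - 1*18690)/(-44313) = -¼*(-159)*(9 - 318)*(-1/36881) + (21289 - 18690)*(-1/44313) = -¼*(-159)*(-309)*(-1/36881) + 2599*(-1/44313) = -49131/4*(-1/36881) - 2599/44313 = 49131/147524 - 2599/44313 = 1793727127/6537231012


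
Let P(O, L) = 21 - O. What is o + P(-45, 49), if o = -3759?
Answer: -3693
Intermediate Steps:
o + P(-45, 49) = -3759 + (21 - 1*(-45)) = -3759 + (21 + 45) = -3759 + 66 = -3693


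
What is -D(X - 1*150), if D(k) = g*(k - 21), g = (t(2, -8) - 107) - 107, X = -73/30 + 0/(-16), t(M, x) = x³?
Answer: -629563/5 ≈ -1.2591e+5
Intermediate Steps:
X = -73/30 (X = -73*1/30 + 0*(-1/16) = -73/30 + 0 = -73/30 ≈ -2.4333)
g = -726 (g = ((-8)³ - 107) - 107 = (-512 - 107) - 107 = -619 - 107 = -726)
D(k) = 15246 - 726*k (D(k) = -726*(k - 21) = -726*(-21 + k) = 15246 - 726*k)
-D(X - 1*150) = -(15246 - 726*(-73/30 - 1*150)) = -(15246 - 726*(-73/30 - 150)) = -(15246 - 726*(-4573/30)) = -(15246 + 553333/5) = -1*629563/5 = -629563/5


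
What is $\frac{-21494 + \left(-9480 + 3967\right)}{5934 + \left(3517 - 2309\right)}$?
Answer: $- \frac{27007}{7142} \approx -3.7814$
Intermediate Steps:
$\frac{-21494 + \left(-9480 + 3967\right)}{5934 + \left(3517 - 2309\right)} = \frac{-21494 - 5513}{5934 + \left(3517 - 2309\right)} = - \frac{27007}{5934 + 1208} = - \frac{27007}{7142}$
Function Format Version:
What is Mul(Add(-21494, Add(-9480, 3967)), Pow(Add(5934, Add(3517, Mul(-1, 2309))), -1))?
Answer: Rational(-27007, 7142) ≈ -3.7814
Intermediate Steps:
Mul(Add(-21494, Add(-9480, 3967)), Pow(Add(5934, Add(3517, Mul(-1, 2309))), -1)) = Mul(Add(-21494, -5513), Pow(Add(5934, Add(3517, -2309)), -1)) = Mul(-27007, Pow(Add(5934, 1208), -1)) = Mul(-27007, Pow(7142, -1)) = Mul(-27007, Rational(1, 7142)) = Rational(-27007, 7142)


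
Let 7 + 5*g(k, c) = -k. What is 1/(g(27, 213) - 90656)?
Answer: -5/453314 ≈ -1.1030e-5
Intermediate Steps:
g(k, c) = -7/5 - k/5 (g(k, c) = -7/5 + (-k)/5 = -7/5 - k/5)
1/(g(27, 213) - 90656) = 1/((-7/5 - ⅕*27) - 90656) = 1/((-7/5 - 27/5) - 90656) = 1/(-34/5 - 90656) = 1/(-453314/5) = -5/453314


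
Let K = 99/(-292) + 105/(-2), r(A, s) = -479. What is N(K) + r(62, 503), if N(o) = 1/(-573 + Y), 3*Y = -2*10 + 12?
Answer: -827236/1727 ≈ -479.00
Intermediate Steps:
Y = -8/3 (Y = (-2*10 + 12)/3 = (-20 + 12)/3 = (1/3)*(-8) = -8/3 ≈ -2.6667)
K = -15429/292 (K = 99*(-1/292) + 105*(-1/2) = -99/292 - 105/2 = -15429/292 ≈ -52.839)
N(o) = -3/1727 (N(o) = 1/(-573 - 8/3) = 1/(-1727/3) = -3/1727)
N(K) + r(62, 503) = -3/1727 - 479 = -827236/1727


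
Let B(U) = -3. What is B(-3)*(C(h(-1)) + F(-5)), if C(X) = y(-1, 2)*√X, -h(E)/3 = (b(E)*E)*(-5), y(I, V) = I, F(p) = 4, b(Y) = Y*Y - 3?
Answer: -12 + 3*√30 ≈ 4.4317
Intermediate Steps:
b(Y) = -3 + Y² (b(Y) = Y² - 3 = -3 + Y²)
h(E) = 15*E*(-3 + E²) (h(E) = -3*(-3 + E²)*E*(-5) = -3*E*(-3 + E²)*(-5) = -(-15)*E*(-3 + E²) = 15*E*(-3 + E²))
C(X) = -√X
B(-3)*(C(h(-1)) + F(-5)) = -3*(-√(15*(-1)*(-3 + (-1)²)) + 4) = -3*(-√(15*(-1)*(-3 + 1)) + 4) = -3*(-√(15*(-1)*(-2)) + 4) = -3*(-√30 + 4) = -3*(4 - √30) = -12 + 3*√30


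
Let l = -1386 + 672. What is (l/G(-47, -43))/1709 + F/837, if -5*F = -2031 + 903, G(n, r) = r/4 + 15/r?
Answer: 1398010016/4551160995 ≈ 0.30718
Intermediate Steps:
G(n, r) = 15/r + r/4 (G(n, r) = r*(¼) + 15/r = r/4 + 15/r = 15/r + r/4)
l = -714
F = 1128/5 (F = -(-2031 + 903)/5 = -⅕*(-1128) = 1128/5 ≈ 225.60)
(l/G(-47, -43))/1709 + F/837 = -714/(15/(-43) + (¼)*(-43))/1709 + (1128/5)/837 = -714/(15*(-1/43) - 43/4)*(1/1709) + (1128/5)*(1/837) = -714/(-15/43 - 43/4)*(1/1709) + 376/1395 = -714/(-1909/172)*(1/1709) + 376/1395 = -714*(-172/1909)*(1/1709) + 376/1395 = (122808/1909)*(1/1709) + 376/1395 = 122808/3262481 + 376/1395 = 1398010016/4551160995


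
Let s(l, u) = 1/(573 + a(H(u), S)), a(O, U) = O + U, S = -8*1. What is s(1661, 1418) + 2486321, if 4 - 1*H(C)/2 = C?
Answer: 5626544422/2263 ≈ 2.4863e+6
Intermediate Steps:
H(C) = 8 - 2*C
S = -8
s(l, u) = 1/(573 - 2*u) (s(l, u) = 1/(573 + ((8 - 2*u) - 8)) = 1/(573 - 2*u))
s(1661, 1418) + 2486321 = -1/(-573 + 2*1418) + 2486321 = -1/(-573 + 2836) + 2486321 = -1/2263 + 2486321 = 5626544422/2263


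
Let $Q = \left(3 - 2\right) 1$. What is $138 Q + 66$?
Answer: $204$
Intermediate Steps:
$Q = 1$ ($Q = 1 \cdot 1 = 1$)
$138 Q + 66 = 138 \cdot 1 + 66 = 138 + 66 = 204$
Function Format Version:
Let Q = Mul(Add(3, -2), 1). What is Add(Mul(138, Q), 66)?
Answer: 204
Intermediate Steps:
Q = 1 (Q = Mul(1, 1) = 1)
Add(Mul(138, Q), 66) = Add(Mul(138, 1), 66) = Add(138, 66) = 204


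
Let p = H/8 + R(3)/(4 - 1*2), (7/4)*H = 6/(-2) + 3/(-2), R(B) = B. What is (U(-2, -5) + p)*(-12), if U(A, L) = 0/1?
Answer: -99/7 ≈ -14.143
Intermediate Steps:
U(A, L) = 0 (U(A, L) = 0*1 = 0)
H = -18/7 (H = 4*(6/(-2) + 3/(-2))/7 = 4*(6*(-½) + 3*(-½))/7 = 4*(-3 - 3/2)/7 = (4/7)*(-9/2) = -18/7 ≈ -2.5714)
p = 33/28 (p = -18/7/8 + 3/(4 - 1*2) = -18/7*⅛ + 3/(4 - 2) = -9/28 + 3/2 = 33/28 ≈ 1.1786)
(U(-2, -5) + p)*(-12) = (0 + 33/28)*(-12) = (33/28)*(-12) = -99/7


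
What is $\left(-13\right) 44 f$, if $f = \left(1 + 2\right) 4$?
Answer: $-6864$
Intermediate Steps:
$f = 12$ ($f = 3 \cdot 4 = 12$)
$\left(-13\right) 44 f = \left(-13\right) 44 \cdot 12 = \left(-572\right) 12 = -6864$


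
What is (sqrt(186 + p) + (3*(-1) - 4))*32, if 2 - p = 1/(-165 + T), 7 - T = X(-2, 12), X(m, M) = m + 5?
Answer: -224 + 32*sqrt(4873309)/161 ≈ 214.77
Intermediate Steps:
X(m, M) = 5 + m
T = 4 (T = 7 - (5 - 2) = 7 - 1*3 = 7 - 3 = 4)
p = 323/161 (p = 2 - 1/(-165 + 4) = 2 - 1/(-161) = 2 - 1*(-1/161) = 2 + 1/161 = 323/161 ≈ 2.0062)
(sqrt(186 + p) + (3*(-1) - 4))*32 = (sqrt(186 + 323/161) + (3*(-1) - 4))*32 = (sqrt(30269/161) + (-3 - 4))*32 = (sqrt(4873309)/161 - 7)*32 = (-7 + sqrt(4873309)/161)*32 = -224 + 32*sqrt(4873309)/161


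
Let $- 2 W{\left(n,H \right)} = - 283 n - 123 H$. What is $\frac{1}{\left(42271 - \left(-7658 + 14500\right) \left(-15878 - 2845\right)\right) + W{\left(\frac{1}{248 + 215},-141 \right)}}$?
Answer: $\frac{463}{59327137368} \approx 7.8042 \cdot 10^{-9}$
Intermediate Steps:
$W{\left(n,H \right)} = \frac{123 H}{2} + \frac{283 n}{2}$ ($W{\left(n,H \right)} = - \frac{- 283 n - 123 H}{2} = \frac{123 H}{2} + \frac{283 n}{2}$)
$\frac{1}{\left(42271 - \left(-7658 + 14500\right) \left(-15878 - 2845\right)\right) + W{\left(\frac{1}{248 + 215},-141 \right)}} = \frac{1}{\left(42271 - \left(-7658 + 14500\right) \left(-15878 - 2845\right)\right) + \left(\frac{123}{2} \left(-141\right) + \frac{283}{2 \left(248 + 215\right)}\right)} = \frac{1}{\left(42271 - 6842 \left(-18723\right)\right) - \left(\frac{17343}{2} - \frac{283}{2 \cdot 463}\right)} = \frac{1}{\left(42271 - -128102766\right) + \left(- \frac{17343}{2} + \frac{283}{2} \cdot \frac{1}{463}\right)} = \frac{1}{\left(42271 + 128102766\right) + \left(- \frac{17343}{2} + \frac{283}{926}\right)} = \frac{1}{128145037 - \frac{4014763}{463}} = \frac{1}{\frac{59327137368}{463}} = \frac{463}{59327137368}$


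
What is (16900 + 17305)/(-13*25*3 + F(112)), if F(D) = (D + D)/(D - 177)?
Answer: -2223325/63599 ≈ -34.958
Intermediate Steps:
F(D) = 2*D/(-177 + D) (F(D) = (2*D)/(-177 + D) = 2*D/(-177 + D))
(16900 + 17305)/(-13*25*3 + F(112)) = (16900 + 17305)/(-13*25*3 + 2*112/(-177 + 112)) = 34205/(-325*3 + 2*112/(-65)) = 34205/(-975 + 2*112*(-1/65)) = 34205/(-975 - 224/65) = 34205/(-63599/65) = 34205*(-65/63599) = -2223325/63599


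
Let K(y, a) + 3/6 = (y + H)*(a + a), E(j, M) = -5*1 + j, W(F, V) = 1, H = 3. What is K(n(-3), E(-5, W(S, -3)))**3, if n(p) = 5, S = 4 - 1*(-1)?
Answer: -33076161/8 ≈ -4.1345e+6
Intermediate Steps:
S = 5 (S = 4 + 1 = 5)
E(j, M) = -5 + j
K(y, a) = -1/2 + 2*a*(3 + y) (K(y, a) = -1/2 + (y + 3)*(a + a) = -1/2 + (3 + y)*(2*a) = -1/2 + 2*a*(3 + y))
K(n(-3), E(-5, W(S, -3)))**3 = (-1/2 + 6*(-5 - 5) + 2*(-5 - 5)*5)**3 = (-1/2 + 6*(-10) + 2*(-10)*5)**3 = (-1/2 - 60 - 100)**3 = (-321/2)**3 = -33076161/8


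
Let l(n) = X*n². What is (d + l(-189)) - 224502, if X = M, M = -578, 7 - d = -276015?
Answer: -20595218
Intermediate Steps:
d = 276022 (d = 7 - 1*(-276015) = 7 + 276015 = 276022)
X = -578
l(n) = -578*n²
(d + l(-189)) - 224502 = (276022 - 578*(-189)²) - 224502 = (276022 - 578*35721) - 224502 = (276022 - 20646738) - 224502 = -20370716 - 224502 = -20595218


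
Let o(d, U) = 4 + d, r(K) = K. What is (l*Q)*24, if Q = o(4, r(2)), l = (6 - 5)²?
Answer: 192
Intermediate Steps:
l = 1 (l = 1² = 1)
Q = 8 (Q = 4 + 4 = 8)
(l*Q)*24 = (1*8)*24 = 8*24 = 192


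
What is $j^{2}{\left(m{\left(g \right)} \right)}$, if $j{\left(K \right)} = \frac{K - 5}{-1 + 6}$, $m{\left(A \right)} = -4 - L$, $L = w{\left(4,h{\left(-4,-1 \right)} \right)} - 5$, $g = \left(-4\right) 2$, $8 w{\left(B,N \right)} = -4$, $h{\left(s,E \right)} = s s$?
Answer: $\frac{49}{100} \approx 0.49$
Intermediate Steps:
$h{\left(s,E \right)} = s^{2}$
$w{\left(B,N \right)} = - \frac{1}{2}$ ($w{\left(B,N \right)} = \frac{1}{8} \left(-4\right) = - \frac{1}{2}$)
$g = -8$
$L = - \frac{11}{2}$ ($L = - \frac{1}{2} - 5 = - \frac{11}{2} \approx -5.5$)
$m{\left(A \right)} = \frac{3}{2}$ ($m{\left(A \right)} = -4 - - \frac{11}{2} = -4 + \frac{11}{2} = \frac{3}{2}$)
$j{\left(K \right)} = -1 + \frac{K}{5}$ ($j{\left(K \right)} = \frac{-5 + K}{5} = \left(-5 + K\right) \frac{1}{5} = -1 + \frac{K}{5}$)
$j^{2}{\left(m{\left(g \right)} \right)} = \left(-1 + \frac{1}{5} \cdot \frac{3}{2}\right)^{2} = \left(-1 + \frac{3}{10}\right)^{2} = \left(- \frac{7}{10}\right)^{2} = \frac{49}{100}$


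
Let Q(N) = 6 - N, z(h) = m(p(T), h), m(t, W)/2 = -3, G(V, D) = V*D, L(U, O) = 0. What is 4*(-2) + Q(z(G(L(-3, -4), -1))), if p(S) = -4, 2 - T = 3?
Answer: 4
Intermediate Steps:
T = -1 (T = 2 - 1*3 = 2 - 3 = -1)
G(V, D) = D*V
m(t, W) = -6 (m(t, W) = 2*(-3) = -6)
z(h) = -6
4*(-2) + Q(z(G(L(-3, -4), -1))) = 4*(-2) + (6 - 1*(-6)) = -8 + (6 + 6) = -8 + 12 = 4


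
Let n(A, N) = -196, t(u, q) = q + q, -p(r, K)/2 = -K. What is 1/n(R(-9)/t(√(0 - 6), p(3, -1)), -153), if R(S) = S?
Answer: -1/196 ≈ -0.0051020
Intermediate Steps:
p(r, K) = 2*K (p(r, K) = -(-2)*K = 2*K)
t(u, q) = 2*q
1/n(R(-9)/t(√(0 - 6), p(3, -1)), -153) = 1/(-196) = -1/196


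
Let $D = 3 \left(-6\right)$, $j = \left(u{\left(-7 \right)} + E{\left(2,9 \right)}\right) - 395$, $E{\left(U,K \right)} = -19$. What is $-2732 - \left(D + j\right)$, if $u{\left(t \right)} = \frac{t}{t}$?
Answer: $-2301$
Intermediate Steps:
$u{\left(t \right)} = 1$
$j = -413$ ($j = \left(1 - 19\right) - 395 = -18 - 395 = -413$)
$D = -18$
$-2732 - \left(D + j\right) = -2732 - \left(-18 - 413\right) = -2732 - -431 = -2732 + 431 = -2301$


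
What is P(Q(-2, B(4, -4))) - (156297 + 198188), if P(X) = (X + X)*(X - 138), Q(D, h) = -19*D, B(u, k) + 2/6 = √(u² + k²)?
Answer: -362085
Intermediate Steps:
B(u, k) = -⅓ + √(k² + u²) (B(u, k) = -⅓ + √(u² + k²) = -⅓ + √(k² + u²))
P(X) = 2*X*(-138 + X) (P(X) = (2*X)*(-138 + X) = 2*X*(-138 + X))
P(Q(-2, B(4, -4))) - (156297 + 198188) = 2*(-19*(-2))*(-138 - 19*(-2)) - (156297 + 198188) = 2*38*(-138 + 38) - 1*354485 = 2*38*(-100) - 354485 = -7600 - 354485 = -362085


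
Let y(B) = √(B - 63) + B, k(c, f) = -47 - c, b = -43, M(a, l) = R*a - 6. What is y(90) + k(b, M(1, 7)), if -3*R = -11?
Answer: 86 + 3*√3 ≈ 91.196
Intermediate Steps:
R = 11/3 (R = -⅓*(-11) = 11/3 ≈ 3.6667)
M(a, l) = -6 + 11*a/3 (M(a, l) = 11*a/3 - 6 = -6 + 11*a/3)
y(B) = B + √(-63 + B) (y(B) = √(-63 + B) + B = B + √(-63 + B))
y(90) + k(b, M(1, 7)) = (90 + √(-63 + 90)) + (-47 - 1*(-43)) = (90 + √27) + (-47 + 43) = (90 + 3*√3) - 4 = 86 + 3*√3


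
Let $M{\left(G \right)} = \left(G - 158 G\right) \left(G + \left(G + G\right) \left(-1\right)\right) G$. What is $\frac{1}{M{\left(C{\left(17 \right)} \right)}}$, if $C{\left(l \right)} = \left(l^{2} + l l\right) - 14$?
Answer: $\frac{1}{28166764608} \approx 3.5503 \cdot 10^{-11}$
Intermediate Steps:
$C{\left(l \right)} = -14 + 2 l^{2}$ ($C{\left(l \right)} = \left(l^{2} + l^{2}\right) - 14 = 2 l^{2} - 14 = -14 + 2 l^{2}$)
$M{\left(G \right)} = 157 G^{3}$ ($M{\left(G \right)} = - 157 G \left(G + 2 G \left(-1\right)\right) G = - 157 G \left(G - 2 G\right) G = - 157 G \left(- G\right) G = 157 G^{2} G = 157 G^{3}$)
$\frac{1}{M{\left(C{\left(17 \right)} \right)}} = \frac{1}{157 \left(-14 + 2 \cdot 17^{2}\right)^{3}} = \frac{1}{157 \left(-14 + 2 \cdot 289\right)^{3}} = \frac{1}{157 \left(-14 + 578\right)^{3}} = \frac{1}{157 \cdot 564^{3}} = \frac{1}{157 \cdot 179406144} = \frac{1}{28166764608}$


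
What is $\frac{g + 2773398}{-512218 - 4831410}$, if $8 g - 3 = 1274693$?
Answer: $- \frac{2932735}{5343628} \approx -0.54883$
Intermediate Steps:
$g = 159337$ ($g = \frac{3}{8} + \frac{1}{8} \cdot 1274693 = \frac{3}{8} + \frac{1274693}{8} = 159337$)
$\frac{g + 2773398}{-512218 - 4831410} = \frac{159337 + 2773398}{-512218 - 4831410} = \frac{2932735}{-5343628} = 2932735 \left(- \frac{1}{5343628}\right) = - \frac{2932735}{5343628}$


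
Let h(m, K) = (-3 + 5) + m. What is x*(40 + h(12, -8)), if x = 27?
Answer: 1458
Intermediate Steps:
h(m, K) = 2 + m
x*(40 + h(12, -8)) = 27*(40 + (2 + 12)) = 27*(40 + 14) = 27*54 = 1458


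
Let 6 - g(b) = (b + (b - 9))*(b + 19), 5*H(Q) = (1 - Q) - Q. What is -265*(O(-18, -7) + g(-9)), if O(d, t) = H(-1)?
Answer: -73299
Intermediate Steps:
H(Q) = ⅕ - 2*Q/5 (H(Q) = ((1 - Q) - Q)/5 = (1 - 2*Q)/5 = ⅕ - 2*Q/5)
O(d, t) = ⅗ (O(d, t) = ⅕ - ⅖*(-1) = ⅕ + ⅖ = ⅗)
g(b) = 6 - (-9 + 2*b)*(19 + b) (g(b) = 6 - (b + (b - 9))*(b + 19) = 6 - (b + (-9 + b))*(19 + b) = 6 - (-9 + 2*b)*(19 + b))
-265*(O(-18, -7) + g(-9)) = -265*(⅗ + (177 - 29*(-9) - 2*(-9)²)) = -265*(⅗ + (177 + 261 - 2*81)) = -265*(⅗ + (177 + 261 - 162)) = -265*(⅗ + 276) = -265*1383/5 = -73299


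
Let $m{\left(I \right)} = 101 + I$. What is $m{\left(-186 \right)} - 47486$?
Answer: $-47571$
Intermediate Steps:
$m{\left(-186 \right)} - 47486 = \left(101 - 186\right) - 47486 = -85 - 47486 = -47571$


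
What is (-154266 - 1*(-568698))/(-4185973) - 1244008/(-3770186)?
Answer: 1822449087716/7890948400489 ≈ 0.23095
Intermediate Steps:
(-154266 - 1*(-568698))/(-4185973) - 1244008/(-3770186) = (-154266 + 568698)*(-1/4185973) - 1244008*(-1/3770186) = 414432*(-1/4185973) + 622004/1885093 = -414432/4185973 + 622004/1885093 = 1822449087716/7890948400489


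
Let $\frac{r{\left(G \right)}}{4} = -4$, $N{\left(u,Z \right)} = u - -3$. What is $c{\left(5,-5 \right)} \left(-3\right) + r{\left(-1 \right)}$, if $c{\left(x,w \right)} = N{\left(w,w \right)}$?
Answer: $-10$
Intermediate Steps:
$N{\left(u,Z \right)} = 3 + u$ ($N{\left(u,Z \right)} = u + 3 = 3 + u$)
$c{\left(x,w \right)} = 3 + w$
$r{\left(G \right)} = -16$ ($r{\left(G \right)} = 4 \left(-4\right) = -16$)
$c{\left(5,-5 \right)} \left(-3\right) + r{\left(-1 \right)} = \left(3 - 5\right) \left(-3\right) - 16 = \left(-2\right) \left(-3\right) - 16 = 6 - 16 = -10$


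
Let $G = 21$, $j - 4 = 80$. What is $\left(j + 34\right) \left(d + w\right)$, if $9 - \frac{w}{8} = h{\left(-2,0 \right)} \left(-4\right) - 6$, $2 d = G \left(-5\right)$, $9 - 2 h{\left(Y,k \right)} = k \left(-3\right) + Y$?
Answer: $28733$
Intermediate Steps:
$j = 84$ ($j = 4 + 80 = 84$)
$h{\left(Y,k \right)} = \frac{9}{2} - \frac{Y}{2} + \frac{3 k}{2}$ ($h{\left(Y,k \right)} = \frac{9}{2} - \frac{k \left(-3\right) + Y}{2} = \frac{9}{2} - \frac{- 3 k + Y}{2} = \frac{9}{2} - \frac{Y - 3 k}{2} = \frac{9}{2} - \left(\frac{Y}{2} - \frac{3 k}{2}\right) = \frac{9}{2} - \frac{Y}{2} + \frac{3 k}{2}$)
$d = - \frac{105}{2}$ ($d = \frac{21 \left(-5\right)}{2} = \frac{1}{2} \left(-105\right) = - \frac{105}{2} \approx -52.5$)
$w = 296$ ($w = 72 - 8 \left(\left(\frac{9}{2} - -1 + \frac{3}{2} \cdot 0\right) \left(-4\right) - 6\right) = 72 - 8 \left(\left(\frac{9}{2} + 1 + 0\right) \left(-4\right) - 6\right) = 72 - 8 \left(\frac{11}{2} \left(-4\right) - 6\right) = 72 - 8 \left(-22 - 6\right) = 72 - -224 = 72 + 224 = 296$)
$\left(j + 34\right) \left(d + w\right) = \left(84 + 34\right) \left(- \frac{105}{2} + 296\right) = 118 \cdot \frac{487}{2} = 28733$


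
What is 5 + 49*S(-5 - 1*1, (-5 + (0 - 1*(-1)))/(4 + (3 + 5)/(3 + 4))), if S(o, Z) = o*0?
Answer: 5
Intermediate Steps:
S(o, Z) = 0
5 + 49*S(-5 - 1*1, (-5 + (0 - 1*(-1)))/(4 + (3 + 5)/(3 + 4))) = 5 + 49*0 = 5 + 0 = 5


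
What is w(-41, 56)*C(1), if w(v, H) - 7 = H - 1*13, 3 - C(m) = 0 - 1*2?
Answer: 250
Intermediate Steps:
C(m) = 5 (C(m) = 3 - (0 - 1*2) = 3 - (0 - 2) = 3 - 1*(-2) = 3 + 2 = 5)
w(v, H) = -6 + H (w(v, H) = 7 + (H - 1*13) = 7 + (H - 13) = 7 + (-13 + H) = -6 + H)
w(-41, 56)*C(1) = (-6 + 56)*5 = 50*5 = 250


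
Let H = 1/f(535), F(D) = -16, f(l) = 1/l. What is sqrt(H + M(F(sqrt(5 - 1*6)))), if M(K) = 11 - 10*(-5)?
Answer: 2*sqrt(149) ≈ 24.413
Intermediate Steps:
M(K) = 61 (M(K) = 11 + 50 = 61)
H = 535 (H = 1/(1/535) = 535)
sqrt(H + M(F(sqrt(5 - 1*6)))) = sqrt(535 + 61) = sqrt(596) = 2*sqrt(149)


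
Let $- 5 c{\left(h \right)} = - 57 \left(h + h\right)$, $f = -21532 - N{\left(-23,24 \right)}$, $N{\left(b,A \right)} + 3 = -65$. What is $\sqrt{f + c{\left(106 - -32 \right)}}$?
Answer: $\frac{2 i \sqrt{114485}}{5} \approx 135.34 i$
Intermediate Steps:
$N{\left(b,A \right)} = -68$ ($N{\left(b,A \right)} = -3 - 65 = -68$)
$f = -21464$ ($f = -21532 - -68 = -21532 + 68 = -21464$)
$c{\left(h \right)} = \frac{114 h}{5}$ ($c{\left(h \right)} = - \frac{\left(-57\right) \left(h + h\right)}{5} = - \frac{\left(-57\right) 2 h}{5} = - \frac{\left(-114\right) h}{5} = \frac{114 h}{5}$)
$\sqrt{f + c{\left(106 - -32 \right)}} = \sqrt{-21464 + \frac{114 \left(106 - -32\right)}{5}} = \sqrt{-21464 + \frac{114 \left(106 + 32\right)}{5}} = \sqrt{-21464 + \frac{114}{5} \cdot 138} = \sqrt{-21464 + \frac{15732}{5}} = \sqrt{- \frac{91588}{5}} = \frac{2 i \sqrt{114485}}{5}$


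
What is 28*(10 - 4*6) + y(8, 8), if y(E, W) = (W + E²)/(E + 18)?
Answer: -5060/13 ≈ -389.23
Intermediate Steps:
y(E, W) = (W + E²)/(18 + E)
28*(10 - 4*6) + y(8, 8) = 28*(10 - 4*6) + (8 + 8²)/(18 + 8) = 28*(10 - 24) + (8 + 64)/26 = 28*(-14) + (1/26)*72 = -392 + 36/13 = -5060/13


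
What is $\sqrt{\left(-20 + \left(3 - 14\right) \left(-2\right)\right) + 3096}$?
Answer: $\sqrt{3098} \approx 55.66$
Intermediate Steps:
$\sqrt{\left(-20 + \left(3 - 14\right) \left(-2\right)\right) + 3096} = \sqrt{\left(-20 - -22\right) + 3096} = \sqrt{\left(-20 + 22\right) + 3096} = \sqrt{2 + 3096} = \sqrt{3098}$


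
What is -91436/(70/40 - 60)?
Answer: 365744/233 ≈ 1569.7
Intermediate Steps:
-91436/(70/40 - 60) = -91436/(70*(1/40) - 60) = -91436/(7/4 - 60) = -91436/(-233/4) = -91436*(-4/233) = 365744/233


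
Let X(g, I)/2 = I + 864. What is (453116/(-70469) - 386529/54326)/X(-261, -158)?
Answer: -51854291917/5405558038328 ≈ -0.0095928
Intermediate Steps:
X(g, I) = 1728 + 2*I (X(g, I) = 2*(I + 864) = 2*(864 + I) = 1728 + 2*I)
(453116/(-70469) - 386529/54326)/X(-261, -158) = (453116/(-70469) - 386529/54326)/(1728 + 2*(-158)) = (453116*(-1/70469) - 386529*1/54326)/(1728 - 316) = (-453116/70469 - 386529/54326)/1412 = -51854291917/3828298894*1/1412 = -51854291917/5405558038328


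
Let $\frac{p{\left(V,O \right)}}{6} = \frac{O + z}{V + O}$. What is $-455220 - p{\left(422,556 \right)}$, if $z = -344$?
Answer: $- \frac{74201072}{163} \approx -4.5522 \cdot 10^{5}$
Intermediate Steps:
$p{\left(V,O \right)} = \frac{6 \left(-344 + O\right)}{O + V}$ ($p{\left(V,O \right)} = 6 \frac{O - 344}{V + O} = 6 \frac{-344 + O}{O + V} = \frac{6 \left(-344 + O\right)}{O + V}$)
$-455220 - p{\left(422,556 \right)} = -455220 - \frac{6 \left(-344 + 556\right)}{556 + 422} = -455220 - 6 \cdot \frac{1}{978} \cdot 212 = -455220 - \frac{212}{163} = - \frac{74201072}{163}$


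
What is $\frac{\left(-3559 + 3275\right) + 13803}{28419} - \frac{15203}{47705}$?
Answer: $\frac{212869838}{1355728395} \approx 0.15702$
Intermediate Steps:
$\frac{\left(-3559 + 3275\right) + 13803}{28419} - \frac{15203}{47705} = \left(-284 + 13803\right) \frac{1}{28419} - \frac{15203}{47705} = 13519 \cdot \frac{1}{28419} - \frac{15203}{47705} = \frac{13519}{28419} - \frac{15203}{47705} = \frac{212869838}{1355728395}$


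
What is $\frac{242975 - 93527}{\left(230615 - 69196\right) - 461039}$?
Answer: $- \frac{37362}{74905} \approx -0.49879$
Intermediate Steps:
$\frac{242975 - 93527}{\left(230615 - 69196\right) - 461039} = \frac{149448}{161419 - 461039} = \frac{149448}{-299620} = 149448 \left(- \frac{1}{299620}\right) = - \frac{37362}{74905}$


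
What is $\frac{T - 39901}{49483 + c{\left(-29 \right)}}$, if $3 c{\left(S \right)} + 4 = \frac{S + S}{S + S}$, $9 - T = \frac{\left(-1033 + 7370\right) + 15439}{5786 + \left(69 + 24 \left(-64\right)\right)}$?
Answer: $- \frac{86157662}{106856379} \approx -0.80629$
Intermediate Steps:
$T = \frac{17095}{4319}$ ($T = 9 - \frac{\left(-1033 + 7370\right) + 15439}{5786 + \left(69 + 24 \left(-64\right)\right)} = 9 - \frac{6337 + 15439}{5786 + \left(69 - 1536\right)} = 9 - \frac{21776}{5786 - 1467} = 9 - \frac{21776}{4319} = \frac{17095}{4319} \approx 3.9581$)
$c{\left(S \right)} = -1$ ($c{\left(S \right)} = - \frac{4}{3} + \frac{\left(S + S\right) \frac{1}{S + S}}{3} = - \frac{4}{3} + \frac{2 S \frac{1}{2 S}}{3} = - \frac{4}{3} + \frac{1}{3} \cdot 1 = - \frac{4}{3} + \frac{1}{3} = -1$)
$\frac{T - 39901}{49483 + c{\left(-29 \right)}} = \frac{\frac{17095}{4319} - 39901}{49483 - 1} = - \frac{172315324}{4319 \cdot 49482} = \left(- \frac{172315324}{4319}\right) \frac{1}{49482} = - \frac{86157662}{106856379}$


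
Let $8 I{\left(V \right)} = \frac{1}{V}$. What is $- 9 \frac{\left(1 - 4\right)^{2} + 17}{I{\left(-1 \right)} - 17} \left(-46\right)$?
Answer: $- \frac{86112}{137} \approx -628.55$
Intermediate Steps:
$I{\left(V \right)} = \frac{1}{8 V}$
$- 9 \frac{\left(1 - 4\right)^{2} + 17}{I{\left(-1 \right)} - 17} \left(-46\right) = - 9 \frac{\left(1 - 4\right)^{2} + 17}{\frac{1}{8 \left(-1\right)} - 17} \left(-46\right) = - 9 \frac{\left(-3\right)^{2} + 17}{\frac{1}{8} \left(-1\right) - 17} \left(-46\right) = - 9 \frac{9 + 17}{- \frac{1}{8} - 17} \left(-46\right) = - 9 \frac{26}{- \frac{137}{8}} \left(-46\right) = - 9 \cdot 26 \left(- \frac{8}{137}\right) \left(-46\right) = \left(-9\right) \left(- \frac{208}{137}\right) \left(-46\right) = \frac{1872}{137} \left(-46\right) = - \frac{86112}{137}$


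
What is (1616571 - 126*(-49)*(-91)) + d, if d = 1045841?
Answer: 2100578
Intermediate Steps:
(1616571 - 126*(-49)*(-91)) + d = (1616571 - 126*(-49)*(-91)) + 1045841 = (1616571 + 6174*(-91)) + 1045841 = (1616571 - 561834) + 1045841 = 1054737 + 1045841 = 2100578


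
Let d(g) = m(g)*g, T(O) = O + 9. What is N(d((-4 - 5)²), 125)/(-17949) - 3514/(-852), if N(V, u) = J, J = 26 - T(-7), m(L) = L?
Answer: 10508723/2548758 ≈ 4.1231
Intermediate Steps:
T(O) = 9 + O
J = 24 (J = 26 - (9 - 7) = 26 - 1*2 = 26 - 2 = 24)
d(g) = g² (d(g) = g*g = g²)
N(V, u) = 24
N(d((-4 - 5)²), 125)/(-17949) - 3514/(-852) = 24/(-17949) - 3514/(-852) = 24*(-1/17949) - 3514*(-1/852) = -8/5983 + 1757/426 = 10508723/2548758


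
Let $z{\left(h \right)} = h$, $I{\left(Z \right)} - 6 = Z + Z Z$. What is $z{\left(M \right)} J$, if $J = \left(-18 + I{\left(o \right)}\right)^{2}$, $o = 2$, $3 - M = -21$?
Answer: $864$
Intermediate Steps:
$M = 24$ ($M = 3 - -21 = 3 + 21 = 24$)
$I{\left(Z \right)} = 6 + Z + Z^{2}$ ($I{\left(Z \right)} = 6 + \left(Z + Z Z\right) = 6 + \left(Z + Z^{2}\right) = 6 + Z + Z^{2}$)
$J = 36$ ($J = \left(-18 + \left(6 + 2 + 2^{2}\right)\right)^{2} = \left(-18 + \left(6 + 2 + 4\right)\right)^{2} = \left(-18 + 12\right)^{2} = \left(-6\right)^{2} = 36$)
$z{\left(M \right)} J = 24 \cdot 36 = 864$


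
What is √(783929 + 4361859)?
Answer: 2*√1286447 ≈ 2268.4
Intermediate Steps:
√(783929 + 4361859) = √5145788 = 2*√1286447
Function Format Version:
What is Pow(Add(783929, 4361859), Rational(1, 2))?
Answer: Mul(2, Pow(1286447, Rational(1, 2))) ≈ 2268.4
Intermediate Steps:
Pow(Add(783929, 4361859), Rational(1, 2)) = Pow(5145788, Rational(1, 2)) = Mul(2, Pow(1286447, Rational(1, 2)))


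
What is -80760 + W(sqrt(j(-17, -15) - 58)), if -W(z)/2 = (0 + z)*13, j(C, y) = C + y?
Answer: -80760 - 78*I*sqrt(10) ≈ -80760.0 - 246.66*I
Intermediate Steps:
W(z) = -26*z (W(z) = -2*(0 + z)*13 = -2*z*13 = -26*z)
-80760 + W(sqrt(j(-17, -15) - 58)) = -80760 - 26*sqrt((-17 - 15) - 58) = -80760 - 26*sqrt(-32 - 58) = -80760 - 78*I*sqrt(10)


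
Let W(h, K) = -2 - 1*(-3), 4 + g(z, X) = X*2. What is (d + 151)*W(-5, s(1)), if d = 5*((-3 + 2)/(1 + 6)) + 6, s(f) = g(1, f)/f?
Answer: 1094/7 ≈ 156.29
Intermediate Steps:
g(z, X) = -4 + 2*X (g(z, X) = -4 + X*2 = -4 + 2*X)
s(f) = (-4 + 2*f)/f
d = 37/7 (d = 5*(-1/7) + 6 = 5*(-1*⅐) + 6 = 5*(-⅐) + 6 = -5/7 + 6 = 37/7 ≈ 5.2857)
W(h, K) = 1 (W(h, K) = -2 + 3 = 1)
(d + 151)*W(-5, s(1)) = (37/7 + 151)*1 = (1094/7)*1 = 1094/7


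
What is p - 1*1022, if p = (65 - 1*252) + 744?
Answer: -465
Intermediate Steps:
p = 557 (p = (65 - 252) + 744 = -187 + 744 = 557)
p - 1*1022 = 557 - 1*1022 = 557 - 1022 = -465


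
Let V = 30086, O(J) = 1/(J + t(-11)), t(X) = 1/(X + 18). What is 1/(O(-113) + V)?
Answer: 790/23767933 ≈ 3.3238e-5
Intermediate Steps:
t(X) = 1/(18 + X)
O(J) = 1/(1/7 + J) (O(J) = 1/(J + 1/(18 - 11)) = 1/(J + 1/7) = 1/(1/7 + J))
1/(O(-113) + V) = 1/(7/(1 + 7*(-113)) + 30086) = 1/(7/(1 - 791) + 30086) = 1/(7/(-790) + 30086) = 1/(7*(-1/790) + 30086) = 1/(-7/790 + 30086) = 1/(23767933/790) = 790/23767933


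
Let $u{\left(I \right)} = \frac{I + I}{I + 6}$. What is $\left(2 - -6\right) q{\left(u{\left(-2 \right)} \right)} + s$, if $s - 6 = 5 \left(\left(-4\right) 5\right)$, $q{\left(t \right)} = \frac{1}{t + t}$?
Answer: $-98$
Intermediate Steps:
$u{\left(I \right)} = \frac{2 I}{6 + I}$
$q{\left(t \right)} = \frac{1}{2 t}$
$s = -94$ ($s = 6 + 5 \left(\left(-4\right) 5\right) = 6 + 5 \left(-20\right) = 6 - 100 = -94$)
$\left(2 - -6\right) q{\left(u{\left(-2 \right)} \right)} + s = \left(2 - -6\right) \frac{1}{2 \cdot 2 \left(-2\right) \frac{1}{6 - 2}} - 94 = \left(2 + 6\right) \frac{1}{2 \cdot 2 \left(-2\right) \frac{1}{4}} - 94 = 8 \frac{1}{2 \cdot 2 \left(-2\right) \frac{1}{4}} - 94 = 8 \frac{1}{2 \left(-1\right)} - 94 = 8 \cdot \frac{1}{2} \left(-1\right) - 94 = 8 \left(- \frac{1}{2}\right) - 94 = -4 - 94 = -98$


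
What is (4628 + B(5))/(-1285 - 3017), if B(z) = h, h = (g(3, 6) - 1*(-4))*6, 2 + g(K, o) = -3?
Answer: -2311/2151 ≈ -1.0744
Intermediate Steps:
g(K, o) = -5 (g(K, o) = -2 - 3 = -5)
h = -6 (h = (-5 - 1*(-4))*6 = (-5 + 4)*6 = -1*6 = -6)
B(z) = -6
(4628 + B(5))/(-1285 - 3017) = (4628 - 6)/(-1285 - 3017) = 4622/(-4302) = 4622*(-1/4302) = -2311/2151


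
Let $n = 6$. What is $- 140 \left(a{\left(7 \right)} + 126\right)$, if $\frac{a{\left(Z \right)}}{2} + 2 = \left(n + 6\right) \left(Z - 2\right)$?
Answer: $-33880$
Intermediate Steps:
$a{\left(Z \right)} = -52 + 24 Z$ ($a{\left(Z \right)} = -4 + 2 \left(6 + 6\right) \left(Z - 2\right) = -4 + 2 \cdot 12 \left(-2 + Z\right) = -4 + 2 \left(-24 + 12 Z\right) = -4 + \left(-48 + 24 Z\right) = -52 + 24 Z$)
$- 140 \left(a{\left(7 \right)} + 126\right) = - 140 \left(\left(-52 + 24 \cdot 7\right) + 126\right) = - 140 \left(\left(-52 + 168\right) + 126\right) = - 140 \left(116 + 126\right) = \left(-140\right) 242 = -33880$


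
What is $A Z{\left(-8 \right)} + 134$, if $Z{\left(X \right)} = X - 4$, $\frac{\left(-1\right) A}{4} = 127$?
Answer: $6230$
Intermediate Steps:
$A = -508$ ($A = \left(-4\right) 127 = -508$)
$Z{\left(X \right)} = -4 + X$
$A Z{\left(-8 \right)} + 134 = - 508 \left(-4 - 8\right) + 134 = \left(-508\right) \left(-12\right) + 134 = 6096 + 134 = 6230$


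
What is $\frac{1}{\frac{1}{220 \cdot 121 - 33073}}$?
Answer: $-6453$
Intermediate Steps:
$\frac{1}{\frac{1}{220 \cdot 121 - 33073}} = \frac{1}{\frac{1}{26620 - 33073}} = \frac{1}{\frac{1}{-6453}} = \frac{1}{- \frac{1}{6453}} = -6453$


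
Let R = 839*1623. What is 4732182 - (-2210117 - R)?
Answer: 8303996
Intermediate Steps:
R = 1361697
4732182 - (-2210117 - R) = 4732182 - (-2210117 - 1*1361697) = 4732182 - (-2210117 - 1361697) = 4732182 - 1*(-3571814) = 4732182 + 3571814 = 8303996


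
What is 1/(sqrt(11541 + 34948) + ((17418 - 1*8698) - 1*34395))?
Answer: -25675/659159136 - sqrt(46489)/659159136 ≈ -3.9278e-5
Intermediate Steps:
1/(sqrt(11541 + 34948) + ((17418 - 1*8698) - 1*34395)) = 1/(sqrt(46489) + ((17418 - 8698) - 34395)) = 1/(sqrt(46489) + (8720 - 34395)) = 1/(sqrt(46489) - 25675) = 1/(-25675 + sqrt(46489))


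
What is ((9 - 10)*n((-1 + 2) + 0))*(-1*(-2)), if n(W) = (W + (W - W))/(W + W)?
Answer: -1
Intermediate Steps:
n(W) = ½ (n(W) = (W + 0)/((2*W)) = W*(1/(2*W)) = ½)
((9 - 10)*n((-1 + 2) + 0))*(-1*(-2)) = ((9 - 10)*(½))*(-1*(-2)) = -1*½*2 = -½*2 = -1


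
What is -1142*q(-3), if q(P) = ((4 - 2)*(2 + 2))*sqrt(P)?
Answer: -9136*I*sqrt(3) ≈ -15824.0*I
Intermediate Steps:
q(P) = 8*sqrt(P) (q(P) = (2*4)*sqrt(P) = 8*sqrt(P))
-1142*q(-3) = -9136*sqrt(-3) = -9136*I*sqrt(3)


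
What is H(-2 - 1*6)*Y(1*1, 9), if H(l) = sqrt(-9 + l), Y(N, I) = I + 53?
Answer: 62*I*sqrt(17) ≈ 255.63*I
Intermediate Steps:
Y(N, I) = 53 + I
H(-2 - 1*6)*Y(1*1, 9) = sqrt(-9 + (-2 - 1*6))*(53 + 9) = sqrt(-9 + (-2 - 6))*62 = sqrt(-9 - 8)*62 = sqrt(-17)*62 = (I*sqrt(17))*62 = 62*I*sqrt(17)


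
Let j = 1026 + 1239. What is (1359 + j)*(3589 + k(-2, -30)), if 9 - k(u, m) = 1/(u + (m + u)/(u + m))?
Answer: 13042776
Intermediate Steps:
j = 2265
k(u, m) = 9 - 1/(1 + u) (k(u, m) = 9 - 1/(u + (m + u)/(u + m)) = 9 - 1/(u + (m + u)/(m + u)) = 9 - 1/(u + 1) = 9 - 1/(1 + u))
(1359 + j)*(3589 + k(-2, -30)) = (1359 + 2265)*(3589 + (8 + 9*(-2))/(1 - 2)) = 3624*(3589 + (8 - 18)/(-1)) = 3624*(3589 - 1*(-10)) = 3624*(3589 + 10) = 3624*3599 = 13042776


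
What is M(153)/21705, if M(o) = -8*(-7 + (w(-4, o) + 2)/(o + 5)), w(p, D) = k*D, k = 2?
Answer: 1064/571565 ≈ 0.0018616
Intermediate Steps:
w(p, D) = 2*D
M(o) = 56 - 8*(2 + 2*o)/(5 + o) (M(o) = -8*(-7 + (2*o + 2)/(o + 5)) = -8*(-7 + (2 + 2*o)/(5 + o)) = 56 - 8*(2 + 2*o)/(5 + o))
M(153)/21705 = (8*(33 + 5*153)/(5 + 153))/21705 = (8*(33 + 765)/158)*(1/21705) = (8*(1/158)*798)*(1/21705) = (3192/79)*(1/21705) = 1064/571565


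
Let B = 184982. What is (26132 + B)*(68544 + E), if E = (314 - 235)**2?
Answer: 15788160490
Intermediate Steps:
E = 6241 (E = 79**2 = 6241)
(26132 + B)*(68544 + E) = (26132 + 184982)*(68544 + 6241) = 211114*74785 = 15788160490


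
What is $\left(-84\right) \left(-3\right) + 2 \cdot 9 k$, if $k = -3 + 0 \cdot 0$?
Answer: $198$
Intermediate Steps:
$k = -3$ ($k = -3 + 0 = -3$)
$\left(-84\right) \left(-3\right) + 2 \cdot 9 k = \left(-84\right) \left(-3\right) + 2 \cdot 9 \left(-3\right) = 252 + 18 \left(-3\right) = 252 - 54 = 198$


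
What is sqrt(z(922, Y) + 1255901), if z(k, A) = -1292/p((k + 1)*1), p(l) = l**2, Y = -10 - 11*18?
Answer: sqrt(1069938481737)/923 ≈ 1120.7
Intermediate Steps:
Y = -208 (Y = -10 - 198 = -208)
z(k, A) = -1292/(1 + k)**2 (z(k, A) = -1292/(k + 1)**2 = -1292/(1 + k)**2)
sqrt(z(922, Y) + 1255901) = sqrt(-1292/(1 + 922)**2 + 1255901) = sqrt(-1292/923**2 + 1255901) = sqrt(-1292*1/851929 + 1255901) = sqrt(-1292/851929 + 1255901) = sqrt(1069938481737/851929) = sqrt(1069938481737)/923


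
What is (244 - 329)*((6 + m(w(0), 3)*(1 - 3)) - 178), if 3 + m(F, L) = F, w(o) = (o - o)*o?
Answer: 14110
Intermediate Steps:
w(o) = 0 (w(o) = 0*o = 0)
m(F, L) = -3 + F
(244 - 329)*((6 + m(w(0), 3)*(1 - 3)) - 178) = (244 - 329)*((6 + (-3 + 0)*(1 - 3)) - 178) = -85*((6 - 3*(-2)) - 178) = -85*((6 + 6) - 178) = -85*(12 - 178) = -85*(-166) = 14110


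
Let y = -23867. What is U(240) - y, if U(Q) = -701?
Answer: 23166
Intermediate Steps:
U(240) - y = -701 - 1*(-23867) = -701 + 23867 = 23166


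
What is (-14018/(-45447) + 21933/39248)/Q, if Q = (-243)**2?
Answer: 1546967515/105325928992944 ≈ 1.4687e-5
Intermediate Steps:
Q = 59049
(-14018/(-45447) + 21933/39248)/Q = (-14018/(-45447) + 21933/39248)/59049 = (-14018*(-1/45447) + 21933*(1/39248))*(1/59049) = (14018/45447 + 21933/39248)*(1/59049) = (1546967515/1783703856)*(1/59049) = 1546967515/105325928992944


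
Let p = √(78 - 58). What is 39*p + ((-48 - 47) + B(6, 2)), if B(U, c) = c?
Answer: -93 + 78*√5 ≈ 81.413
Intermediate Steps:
p = 2*√5 (p = √20 = 2*√5 ≈ 4.4721)
39*p + ((-48 - 47) + B(6, 2)) = 39*(2*√5) + ((-48 - 47) + 2) = 78*√5 + (-95 + 2) = 78*√5 - 93 = -93 + 78*√5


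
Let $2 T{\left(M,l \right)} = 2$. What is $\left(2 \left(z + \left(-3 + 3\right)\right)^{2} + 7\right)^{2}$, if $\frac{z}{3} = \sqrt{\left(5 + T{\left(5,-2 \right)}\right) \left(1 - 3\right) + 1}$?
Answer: $0$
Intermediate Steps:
$T{\left(M,l \right)} = 1$ ($T{\left(M,l \right)} = \frac{1}{2} \cdot 2 = 1$)
$z = 3 i \sqrt{11}$ ($z = 3 \sqrt{\left(5 + 1\right) \left(1 - 3\right) + 1} = 3 \sqrt{6 \left(-2\right) + 1} = 3 \sqrt{-12 + 1} = 3 \sqrt{-11} = 3 i \sqrt{11} \approx 9.9499 i$)
$\left(2 \left(z + \left(-3 + 3\right)\right)^{2} + 7\right)^{2} = \left(2 \left(3 i \sqrt{11} + \left(-3 + 3\right)\right)^{2} + 7\right)^{2} = \left(2 \left(3 i \sqrt{11} + 0\right)^{2} + 7\right)^{2} = \left(2 \left(3 i \sqrt{11}\right)^{2} + 7\right)^{2} = \left(2 \left(-99\right) + 7\right)^{2} = \left(-198 + 7\right)^{2} = \left(-191\right)^{2} = 36481$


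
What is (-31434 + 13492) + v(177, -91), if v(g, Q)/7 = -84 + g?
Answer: -17291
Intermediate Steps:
v(g, Q) = -588 + 7*g (v(g, Q) = 7*(-84 + g) = -588 + 7*g)
(-31434 + 13492) + v(177, -91) = (-31434 + 13492) + (-588 + 7*177) = -17942 + (-588 + 1239) = -17942 + 651 = -17291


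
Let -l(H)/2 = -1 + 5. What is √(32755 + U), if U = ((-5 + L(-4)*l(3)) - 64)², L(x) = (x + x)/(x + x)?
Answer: 2*√9671 ≈ 196.68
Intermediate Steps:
L(x) = 1 (L(x) = (2*x)/((2*x)) = (2*x)*(1/(2*x)) = 1)
l(H) = -8 (l(H) = -2*(-1 + 5) = -2*4 = -8)
U = 5929 (U = ((-5 + 1*(-8)) - 64)² = ((-5 - 8) - 64)² = (-13 - 64)² = (-77)² = 5929)
√(32755 + U) = √(32755 + 5929) = √38684 = 2*√9671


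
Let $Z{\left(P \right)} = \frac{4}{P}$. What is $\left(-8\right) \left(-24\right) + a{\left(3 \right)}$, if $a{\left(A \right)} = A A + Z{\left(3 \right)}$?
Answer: $\frac{607}{3} \approx 202.33$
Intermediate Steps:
$a{\left(A \right)} = \frac{4}{3} + A^{2}$ ($a{\left(A \right)} = A A + \frac{4}{3} = A^{2} + 4 \cdot \frac{1}{3} = A^{2} + \frac{4}{3} = \frac{4}{3} + A^{2}$)
$\left(-8\right) \left(-24\right) + a{\left(3 \right)} = \left(-8\right) \left(-24\right) + \left(\frac{4}{3} + 3^{2}\right) = 192 + \left(\frac{4}{3} + 9\right) = 192 + \frac{31}{3} = \frac{607}{3}$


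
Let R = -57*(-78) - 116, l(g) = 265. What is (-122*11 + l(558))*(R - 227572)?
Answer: 240431634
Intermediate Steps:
R = 4330 (R = 4446 - 116 = 4330)
(-122*11 + l(558))*(R - 227572) = (-122*11 + 265)*(4330 - 227572) = (-1342 + 265)*(-223242) = -1077*(-223242) = 240431634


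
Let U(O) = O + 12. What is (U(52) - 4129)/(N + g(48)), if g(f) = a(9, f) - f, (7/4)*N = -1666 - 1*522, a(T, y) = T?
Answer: 5691/1805 ≈ 3.1529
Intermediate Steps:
U(O) = 12 + O
N = -8752/7 (N = 4*(-1666 - 1*522)/7 = 4*(-1666 - 522)/7 = (4/7)*(-2188) = -8752/7 ≈ -1250.3)
g(f) = 9 - f
(U(52) - 4129)/(N + g(48)) = ((12 + 52) - 4129)/(-8752/7 + (9 - 1*48)) = (64 - 4129)/(-8752/7 + (9 - 48)) = -4065/(-8752/7 - 39) = -4065/(-9025/7) = -4065*(-7/9025) = 5691/1805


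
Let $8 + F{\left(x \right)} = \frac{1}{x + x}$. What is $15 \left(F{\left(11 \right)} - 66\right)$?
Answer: $- \frac{24405}{22} \approx -1109.3$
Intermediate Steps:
$F{\left(x \right)} = -8 + \frac{1}{2 x}$ ($F{\left(x \right)} = -8 + \frac{1}{x + x} = -8 + \frac{1}{2 x}$)
$15 \left(F{\left(11 \right)} - 66\right) = 15 \left(\left(-8 + \frac{1}{2 \cdot 11}\right) - 66\right) = 15 \left(\left(-8 + \frac{1}{2} \cdot \frac{1}{11}\right) - 66\right) = 15 \left(\left(-8 + \frac{1}{22}\right) - 66\right) = 15 \left(- \frac{175}{22} - 66\right) = 15 \left(- \frac{1627}{22}\right) = - \frac{24405}{22}$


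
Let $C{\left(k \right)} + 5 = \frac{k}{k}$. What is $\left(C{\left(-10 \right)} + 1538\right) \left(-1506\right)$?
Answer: $-2310204$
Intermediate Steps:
$C{\left(k \right)} = -4$ ($C{\left(k \right)} = -5 + \frac{k}{k} = -5 + 1 = -4$)
$\left(C{\left(-10 \right)} + 1538\right) \left(-1506\right) = \left(-4 + 1538\right) \left(-1506\right) = 1534 \left(-1506\right) = -2310204$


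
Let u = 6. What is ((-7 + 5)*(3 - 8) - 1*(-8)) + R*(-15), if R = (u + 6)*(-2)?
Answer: 378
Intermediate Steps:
R = -24 (R = (6 + 6)*(-2) = 12*(-2) = -24)
((-7 + 5)*(3 - 8) - 1*(-8)) + R*(-15) = ((-7 + 5)*(3 - 8) - 1*(-8)) - 24*(-15) = (-2*(-5) + 8) + 360 = (10 + 8) + 360 = 18 + 360 = 378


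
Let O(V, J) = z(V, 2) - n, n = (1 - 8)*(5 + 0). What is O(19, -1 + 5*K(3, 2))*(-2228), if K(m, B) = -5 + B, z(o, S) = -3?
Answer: -71296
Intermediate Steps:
n = -35 (n = -7*5 = -35)
O(V, J) = 32 (O(V, J) = -3 - 1*(-35) = -3 + 35 = 32)
O(19, -1 + 5*K(3, 2))*(-2228) = 32*(-2228) = -71296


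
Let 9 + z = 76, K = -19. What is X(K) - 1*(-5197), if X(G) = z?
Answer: 5264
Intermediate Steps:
z = 67 (z = -9 + 76 = 67)
X(G) = 67
X(K) - 1*(-5197) = 67 - 1*(-5197) = 67 + 5197 = 5264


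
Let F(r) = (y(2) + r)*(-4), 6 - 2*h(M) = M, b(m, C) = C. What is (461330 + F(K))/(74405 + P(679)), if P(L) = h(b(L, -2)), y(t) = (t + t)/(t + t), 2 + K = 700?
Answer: 458534/74409 ≈ 6.1623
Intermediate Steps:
K = 698 (K = -2 + 700 = 698)
y(t) = 1 (y(t) = (2*t)/((2*t)) = (2*t)*(1/(2*t)) = 1)
h(M) = 3 - M/2
P(L) = 4 (P(L) = 3 - ½*(-2) = 3 + 1 = 4)
F(r) = -4 - 4*r (F(r) = (1 + r)*(-4) = -4 - 4*r)
(461330 + F(K))/(74405 + P(679)) = (461330 + (-4 - 4*698))/(74405 + 4) = (461330 + (-4 - 2792))/74409 = (461330 - 2796)*(1/74409) = 458534*(1/74409) = 458534/74409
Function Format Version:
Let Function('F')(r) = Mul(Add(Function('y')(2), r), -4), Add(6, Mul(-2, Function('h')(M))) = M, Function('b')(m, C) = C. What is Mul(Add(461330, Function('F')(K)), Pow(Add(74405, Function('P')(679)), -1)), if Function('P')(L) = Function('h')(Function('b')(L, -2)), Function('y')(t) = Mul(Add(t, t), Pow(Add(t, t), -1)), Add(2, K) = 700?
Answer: Rational(458534, 74409) ≈ 6.1623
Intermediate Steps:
K = 698 (K = Add(-2, 700) = 698)
Function('y')(t) = 1 (Function('y')(t) = Mul(Mul(2, t), Pow(Mul(2, t), -1)) = Mul(Mul(2, t), Mul(Rational(1, 2), Pow(t, -1))) = 1)
Function('h')(M) = Add(3, Mul(Rational(-1, 2), M))
Function('P')(L) = 4 (Function('P')(L) = Add(3, Mul(Rational(-1, 2), -2)) = Add(3, 1) = 4)
Function('F')(r) = Add(-4, Mul(-4, r)) (Function('F')(r) = Mul(Add(1, r), -4) = Add(-4, Mul(-4, r)))
Mul(Add(461330, Function('F')(K)), Pow(Add(74405, Function('P')(679)), -1)) = Mul(Add(461330, Add(-4, Mul(-4, 698))), Pow(Add(74405, 4), -1)) = Mul(Add(461330, Add(-4, -2792)), Pow(74409, -1)) = Mul(Add(461330, -2796), Rational(1, 74409)) = Mul(458534, Rational(1, 74409)) = Rational(458534, 74409)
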